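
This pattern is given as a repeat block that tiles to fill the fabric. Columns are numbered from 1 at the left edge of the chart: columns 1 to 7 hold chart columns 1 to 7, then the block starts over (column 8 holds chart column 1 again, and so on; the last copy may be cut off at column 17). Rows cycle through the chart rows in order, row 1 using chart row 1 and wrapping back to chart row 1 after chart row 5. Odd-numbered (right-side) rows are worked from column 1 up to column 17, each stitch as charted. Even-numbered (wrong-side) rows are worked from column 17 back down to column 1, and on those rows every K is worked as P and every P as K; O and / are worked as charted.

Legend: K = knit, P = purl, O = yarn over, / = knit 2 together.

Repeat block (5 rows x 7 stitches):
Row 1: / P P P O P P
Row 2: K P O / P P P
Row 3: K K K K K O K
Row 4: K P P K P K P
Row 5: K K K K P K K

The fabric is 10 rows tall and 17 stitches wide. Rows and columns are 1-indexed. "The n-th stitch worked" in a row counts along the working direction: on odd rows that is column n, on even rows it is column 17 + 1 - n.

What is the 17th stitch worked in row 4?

Stitch:
P

Derivation:
Row 4 uses chart row ((4-1) mod 5)+1 = 4. Row 4 is even, so WS.
Chart row 4 tiled across columns 1-17: K P P K P K P K P P K P K P K P P
Wrong side: read the tiled row from column 17 down to 1 and exchange K with P (leave O, /).
Row 4 as worked: K K P K P K P K K P K P K P K K P
Stitch 17 in working order -> P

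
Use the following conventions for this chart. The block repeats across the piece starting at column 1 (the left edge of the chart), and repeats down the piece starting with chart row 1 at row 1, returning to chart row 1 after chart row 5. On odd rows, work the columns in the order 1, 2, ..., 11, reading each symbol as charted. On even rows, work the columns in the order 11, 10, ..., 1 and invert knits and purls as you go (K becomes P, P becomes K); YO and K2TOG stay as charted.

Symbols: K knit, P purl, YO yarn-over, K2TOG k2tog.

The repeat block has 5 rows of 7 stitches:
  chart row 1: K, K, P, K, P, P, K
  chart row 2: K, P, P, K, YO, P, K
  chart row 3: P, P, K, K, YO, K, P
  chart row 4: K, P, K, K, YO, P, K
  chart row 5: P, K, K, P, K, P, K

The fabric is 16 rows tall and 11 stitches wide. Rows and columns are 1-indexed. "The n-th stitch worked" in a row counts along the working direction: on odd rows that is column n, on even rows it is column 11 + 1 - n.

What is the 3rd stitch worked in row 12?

Row 12 uses chart row ((12-1) mod 5)+1 = 2. Row 12 is even, so WS.
Chart row 2 tiled across columns 1-11: K P P K YO P K K P P K
WS: work from column 11 back to column 1 (reverse the tiled row), swapping K<->P (YO and K2TOG unchanged).
Row 12 as worked: P K K P P K YO P K K P
The 3rd stitch worked is K.

Stitch:
K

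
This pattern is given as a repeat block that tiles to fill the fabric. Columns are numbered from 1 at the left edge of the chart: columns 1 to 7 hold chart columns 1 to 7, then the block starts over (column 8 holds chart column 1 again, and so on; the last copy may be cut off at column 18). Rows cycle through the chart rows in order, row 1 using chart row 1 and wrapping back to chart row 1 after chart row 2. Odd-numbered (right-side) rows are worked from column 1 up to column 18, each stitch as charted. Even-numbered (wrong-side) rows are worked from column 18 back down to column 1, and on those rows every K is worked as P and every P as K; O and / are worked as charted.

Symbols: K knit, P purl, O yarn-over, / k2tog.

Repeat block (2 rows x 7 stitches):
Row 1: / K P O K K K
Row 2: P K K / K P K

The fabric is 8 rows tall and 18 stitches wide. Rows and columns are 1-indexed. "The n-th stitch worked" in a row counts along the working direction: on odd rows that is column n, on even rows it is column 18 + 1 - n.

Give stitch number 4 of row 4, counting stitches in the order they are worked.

Result:
K

Derivation:
Row 4: (4-1) mod 2 = 1, so use chart row 2. Even row -> WS.
Chart row 2 tiled across columns 1-18: P K K / K P K P K K / K P K P K K /
Wrong side: read the tiled row from column 18 down to 1 and exchange K with P (leave O, /).
Row 4 as worked: / P P K P K P / P P K P K P / P P K
Stitch 4 in working order -> K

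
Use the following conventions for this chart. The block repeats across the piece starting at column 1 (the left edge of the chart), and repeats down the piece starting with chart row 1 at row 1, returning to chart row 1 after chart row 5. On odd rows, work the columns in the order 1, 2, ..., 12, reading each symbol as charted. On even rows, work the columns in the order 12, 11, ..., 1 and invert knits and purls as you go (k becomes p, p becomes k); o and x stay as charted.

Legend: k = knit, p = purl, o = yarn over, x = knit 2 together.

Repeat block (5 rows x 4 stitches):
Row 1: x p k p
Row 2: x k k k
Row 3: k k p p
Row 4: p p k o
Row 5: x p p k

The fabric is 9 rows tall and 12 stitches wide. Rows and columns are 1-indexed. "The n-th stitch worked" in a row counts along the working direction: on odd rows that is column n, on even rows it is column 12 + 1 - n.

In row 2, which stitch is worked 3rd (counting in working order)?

Row 2: (2-1) mod 5 = 1, so use chart row 2. Even row -> WS.
Chart row 2 tiled across columns 1-12: x k k k x k k k x k k k
Wrong side: read the tiled row from column 12 down to 1 and exchange k with p (leave o, x).
Row 2 as worked: p p p x p p p x p p p x
The 3rd stitch worked is p.

== STITCH ==
p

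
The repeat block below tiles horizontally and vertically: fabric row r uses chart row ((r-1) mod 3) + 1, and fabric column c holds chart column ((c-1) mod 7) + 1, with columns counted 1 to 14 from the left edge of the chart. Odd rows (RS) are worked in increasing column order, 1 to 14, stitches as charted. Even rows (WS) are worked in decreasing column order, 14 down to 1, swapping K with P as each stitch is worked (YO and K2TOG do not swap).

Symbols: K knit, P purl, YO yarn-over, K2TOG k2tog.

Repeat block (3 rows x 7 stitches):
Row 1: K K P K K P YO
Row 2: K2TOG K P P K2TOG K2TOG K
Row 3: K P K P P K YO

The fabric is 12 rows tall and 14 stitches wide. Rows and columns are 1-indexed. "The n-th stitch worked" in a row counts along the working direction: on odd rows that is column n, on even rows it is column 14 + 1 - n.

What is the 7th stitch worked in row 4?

Stitch:
P

Derivation:
Row 4: (4-1) mod 3 = 0, so use chart row 1. Even row -> WS.
Chart row 1 tiled across columns 1-14: K K P K K P YO K K P K K P YO
Wrong side: read the tiled row from column 14 down to 1 and exchange K with P (leave YO, K2TOG).
Row 4 as worked: YO K P P K P P YO K P P K P P
Stitch 7 in working order -> P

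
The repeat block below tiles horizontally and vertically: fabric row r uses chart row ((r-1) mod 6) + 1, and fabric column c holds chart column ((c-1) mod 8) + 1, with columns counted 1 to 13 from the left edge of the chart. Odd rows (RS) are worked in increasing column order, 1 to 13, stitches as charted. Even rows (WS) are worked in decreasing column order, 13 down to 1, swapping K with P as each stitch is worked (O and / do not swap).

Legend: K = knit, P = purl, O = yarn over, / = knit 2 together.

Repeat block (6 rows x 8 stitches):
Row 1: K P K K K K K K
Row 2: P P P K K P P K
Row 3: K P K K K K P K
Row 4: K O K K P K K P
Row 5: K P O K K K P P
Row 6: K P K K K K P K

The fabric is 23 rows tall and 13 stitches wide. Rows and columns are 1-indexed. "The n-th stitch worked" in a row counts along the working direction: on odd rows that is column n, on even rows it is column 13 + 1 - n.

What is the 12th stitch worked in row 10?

Stitch:
O

Derivation:
Row 10 uses chart row ((10-1) mod 6)+1 = 4. Row 10 is even, so WS.
Chart row 4 tiled across columns 1-13: K O K K P K K P K O K K P
Wrong side: read the tiled row from column 13 down to 1 and exchange K with P (leave O, /).
Row 10 as worked: K P P O P K P P K P P O P
Stitch 12 in working order -> O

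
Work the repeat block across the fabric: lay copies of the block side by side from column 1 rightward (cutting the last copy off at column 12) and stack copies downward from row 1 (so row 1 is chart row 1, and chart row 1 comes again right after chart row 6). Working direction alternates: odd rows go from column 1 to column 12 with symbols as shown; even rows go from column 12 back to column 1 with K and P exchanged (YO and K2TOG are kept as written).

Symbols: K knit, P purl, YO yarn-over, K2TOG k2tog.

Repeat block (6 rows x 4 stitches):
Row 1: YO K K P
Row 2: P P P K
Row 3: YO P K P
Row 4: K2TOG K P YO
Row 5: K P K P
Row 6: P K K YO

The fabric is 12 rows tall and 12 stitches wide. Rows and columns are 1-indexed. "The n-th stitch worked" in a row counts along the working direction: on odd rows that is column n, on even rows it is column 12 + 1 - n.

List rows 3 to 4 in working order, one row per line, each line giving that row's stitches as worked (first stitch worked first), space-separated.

== ROWS AS WORKED ==
YO P K P YO P K P YO P K P
YO K P K2TOG YO K P K2TOG YO K P K2TOG

Derivation:
Row 3: chart row 3, RS - tile across columns 1-12 and work as-is.
Row 4: chart row 4, WS - tiled (columns 1-12): K2TOG K P YO K2TOG K P YO K2TOG K P YO; work from column 12 back to 1 with K<->P swapped.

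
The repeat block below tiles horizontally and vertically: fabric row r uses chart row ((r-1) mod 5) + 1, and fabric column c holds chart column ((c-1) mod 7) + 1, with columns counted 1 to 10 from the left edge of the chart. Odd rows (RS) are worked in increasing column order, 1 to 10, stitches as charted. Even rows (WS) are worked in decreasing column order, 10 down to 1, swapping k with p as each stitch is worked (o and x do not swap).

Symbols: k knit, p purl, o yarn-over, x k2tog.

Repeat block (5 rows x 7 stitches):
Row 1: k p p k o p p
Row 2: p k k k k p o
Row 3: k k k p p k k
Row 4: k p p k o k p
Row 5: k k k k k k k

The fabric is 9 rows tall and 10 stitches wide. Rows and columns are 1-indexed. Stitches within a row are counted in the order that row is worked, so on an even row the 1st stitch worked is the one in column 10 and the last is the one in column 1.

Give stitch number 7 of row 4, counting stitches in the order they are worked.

For row 4: chart row = ((4-1) mod 5) + 1 = 4; this is a WS (even) row.
Chart row 4 tiled across columns 1-10: k p p k o k p k p p
WS: work from column 10 back to column 1 (reverse the tiled row), swapping k<->p (o and x unchanged).
Row 4 as worked: k k p k p o p k k p
The 7th stitch worked is p.

Stitch:
p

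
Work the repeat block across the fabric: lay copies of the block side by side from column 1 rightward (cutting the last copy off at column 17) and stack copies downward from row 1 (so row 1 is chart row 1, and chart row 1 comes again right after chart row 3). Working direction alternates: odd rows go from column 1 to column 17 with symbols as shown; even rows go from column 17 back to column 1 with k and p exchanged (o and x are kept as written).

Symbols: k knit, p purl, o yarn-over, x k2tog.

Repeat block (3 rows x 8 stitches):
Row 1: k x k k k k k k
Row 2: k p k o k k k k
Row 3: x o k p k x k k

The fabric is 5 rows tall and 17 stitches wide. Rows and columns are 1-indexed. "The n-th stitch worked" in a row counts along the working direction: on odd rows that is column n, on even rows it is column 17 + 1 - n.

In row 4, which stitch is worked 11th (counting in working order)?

Row 4: (4-1) mod 3 = 0, so use chart row 1. Even row -> WS.
Chart row 1 tiled across columns 1-17: k x k k k k k k k x k k k k k k k
WS: work from column 17 back to column 1 (reverse the tiled row), swapping k<->p (o and x unchanged).
Row 4 as worked: p p p p p p p x p p p p p p p x p
Counting 11 along the worked row gives p.

== STITCH ==
p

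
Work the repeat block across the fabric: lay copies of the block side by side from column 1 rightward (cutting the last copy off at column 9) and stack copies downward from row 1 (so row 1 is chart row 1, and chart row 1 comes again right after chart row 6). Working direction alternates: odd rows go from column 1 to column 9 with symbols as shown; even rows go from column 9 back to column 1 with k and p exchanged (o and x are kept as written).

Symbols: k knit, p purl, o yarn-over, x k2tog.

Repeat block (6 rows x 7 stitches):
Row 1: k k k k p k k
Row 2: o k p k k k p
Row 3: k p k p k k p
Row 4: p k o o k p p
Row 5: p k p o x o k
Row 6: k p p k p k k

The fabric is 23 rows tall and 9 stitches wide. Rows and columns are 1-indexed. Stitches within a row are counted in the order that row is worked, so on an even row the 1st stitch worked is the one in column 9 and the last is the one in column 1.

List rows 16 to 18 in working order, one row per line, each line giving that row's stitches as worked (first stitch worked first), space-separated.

Row 16: chart row 4, WS - tiled (columns 1-9): p k o o k p p p k; work from column 9 back to 1 with k<->p swapped.
Row 17: chart row 5, RS - tile across columns 1-9 and work as-is.
Row 18: chart row 6, WS - tiled (columns 1-9): k p p k p k k k p; work from column 9 back to 1 with k<->p swapped.

Result:
p k k k p o o p k
p k p o x o k p k
k p p p k p k k p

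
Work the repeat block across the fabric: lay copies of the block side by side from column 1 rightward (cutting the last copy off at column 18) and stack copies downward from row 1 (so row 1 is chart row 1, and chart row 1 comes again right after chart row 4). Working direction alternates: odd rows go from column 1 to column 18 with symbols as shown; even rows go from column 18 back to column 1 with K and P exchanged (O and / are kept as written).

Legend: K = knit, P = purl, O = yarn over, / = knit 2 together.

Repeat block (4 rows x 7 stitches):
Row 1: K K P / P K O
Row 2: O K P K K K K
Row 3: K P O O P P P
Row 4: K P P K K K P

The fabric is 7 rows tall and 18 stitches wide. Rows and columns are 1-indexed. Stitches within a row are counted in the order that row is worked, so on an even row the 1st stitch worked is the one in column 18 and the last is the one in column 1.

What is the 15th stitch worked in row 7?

Stitch:
K

Derivation:
Row 7: (7-1) mod 4 = 2, so use chart row 3. Odd row -> RS.
Chart row 3 tiled across columns 1-18: K P O O P P P K P O O P P P K P O O
RS: work column 1 to column 18, symbols as charted — the tiled row is the row as worked.
Counting 15 along the worked row gives K.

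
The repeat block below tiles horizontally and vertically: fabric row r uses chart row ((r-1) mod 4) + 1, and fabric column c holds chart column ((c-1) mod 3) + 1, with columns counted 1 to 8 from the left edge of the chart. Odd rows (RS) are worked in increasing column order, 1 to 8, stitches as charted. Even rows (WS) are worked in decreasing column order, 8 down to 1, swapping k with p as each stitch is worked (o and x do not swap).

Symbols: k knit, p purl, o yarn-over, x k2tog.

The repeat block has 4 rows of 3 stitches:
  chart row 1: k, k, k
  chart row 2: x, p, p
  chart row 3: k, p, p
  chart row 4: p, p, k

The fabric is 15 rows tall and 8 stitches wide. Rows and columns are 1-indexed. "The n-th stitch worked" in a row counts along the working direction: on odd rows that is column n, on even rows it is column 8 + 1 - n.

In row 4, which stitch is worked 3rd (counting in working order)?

== STITCH ==
p

Derivation:
Row 4 uses chart row ((4-1) mod 4)+1 = 4. Row 4 is even, so WS.
Chart row 4 tiled across columns 1-8: p p k p p k p p
WS: work from column 8 back to column 1 (reverse the tiled row), swapping k<->p (o and x unchanged).
Row 4 as worked: k k p k k p k k
The 3rd stitch worked is p.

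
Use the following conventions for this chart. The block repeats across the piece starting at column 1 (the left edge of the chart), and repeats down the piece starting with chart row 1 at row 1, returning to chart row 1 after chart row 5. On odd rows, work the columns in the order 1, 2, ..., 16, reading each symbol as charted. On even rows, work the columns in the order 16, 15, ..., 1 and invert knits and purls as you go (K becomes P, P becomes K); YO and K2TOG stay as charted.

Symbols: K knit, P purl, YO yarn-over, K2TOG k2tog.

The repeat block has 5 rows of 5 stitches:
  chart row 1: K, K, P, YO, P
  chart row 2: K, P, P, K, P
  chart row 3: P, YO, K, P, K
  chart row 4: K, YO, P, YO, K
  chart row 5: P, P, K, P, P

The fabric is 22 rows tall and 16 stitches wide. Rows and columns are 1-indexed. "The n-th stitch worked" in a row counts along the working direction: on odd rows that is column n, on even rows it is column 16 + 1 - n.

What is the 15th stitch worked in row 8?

Stitch:
YO

Derivation:
For row 8: chart row = ((8-1) mod 5) + 1 = 3; this is a WS (even) row.
Chart row 3 tiled across columns 1-16: P YO K P K P YO K P K P YO K P K P
WS: work from column 16 back to column 1 (reverse the tiled row), swapping K<->P (YO and K2TOG unchanged).
Row 8 as worked: K P K P YO K P K P YO K P K P YO K
Counting 15 along the worked row gives YO.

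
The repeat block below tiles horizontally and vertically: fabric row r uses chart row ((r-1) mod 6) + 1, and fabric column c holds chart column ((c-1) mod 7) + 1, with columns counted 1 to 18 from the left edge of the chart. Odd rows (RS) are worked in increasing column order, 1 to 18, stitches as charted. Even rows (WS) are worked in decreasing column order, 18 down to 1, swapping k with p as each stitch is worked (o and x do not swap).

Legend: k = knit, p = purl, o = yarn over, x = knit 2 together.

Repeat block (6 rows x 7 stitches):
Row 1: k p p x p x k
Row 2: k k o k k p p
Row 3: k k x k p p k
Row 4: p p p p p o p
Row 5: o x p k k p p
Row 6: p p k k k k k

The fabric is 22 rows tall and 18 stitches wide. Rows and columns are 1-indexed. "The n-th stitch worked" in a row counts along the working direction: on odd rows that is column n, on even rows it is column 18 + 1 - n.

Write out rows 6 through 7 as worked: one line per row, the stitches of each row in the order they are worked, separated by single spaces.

== ROWS AS WORKED ==
p p k k p p p p p k k p p p p p k k
k p p x p x k k p p x p x k k p p x

Derivation:
Row 6: chart row 6, WS - tiled (columns 1-18): p p k k k k k p p k k k k k p p k k; work from column 18 back to 1 with k<->p swapped.
Row 7: chart row 1, RS - tile across columns 1-18 and work as-is.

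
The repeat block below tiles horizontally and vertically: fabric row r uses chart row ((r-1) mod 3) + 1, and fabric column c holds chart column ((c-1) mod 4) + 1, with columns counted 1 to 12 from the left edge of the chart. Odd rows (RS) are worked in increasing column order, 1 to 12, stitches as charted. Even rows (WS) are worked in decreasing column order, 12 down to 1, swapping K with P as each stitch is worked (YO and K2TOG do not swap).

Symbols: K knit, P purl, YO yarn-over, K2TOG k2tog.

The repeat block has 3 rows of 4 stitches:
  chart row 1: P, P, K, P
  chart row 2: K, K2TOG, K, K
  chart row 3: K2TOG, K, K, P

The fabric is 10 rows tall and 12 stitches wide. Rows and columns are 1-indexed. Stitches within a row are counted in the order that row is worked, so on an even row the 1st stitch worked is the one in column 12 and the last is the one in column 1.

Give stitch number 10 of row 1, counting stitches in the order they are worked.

Row 1 uses chart row ((1-1) mod 3)+1 = 1. Row 1 is odd, so RS.
Chart row 1 tiled across columns 1-12: P P K P P P K P P P K P
RS: work column 1 to column 12, symbols as charted — the tiled row is the row as worked.
Counting 10 along the worked row gives P.

Result:
P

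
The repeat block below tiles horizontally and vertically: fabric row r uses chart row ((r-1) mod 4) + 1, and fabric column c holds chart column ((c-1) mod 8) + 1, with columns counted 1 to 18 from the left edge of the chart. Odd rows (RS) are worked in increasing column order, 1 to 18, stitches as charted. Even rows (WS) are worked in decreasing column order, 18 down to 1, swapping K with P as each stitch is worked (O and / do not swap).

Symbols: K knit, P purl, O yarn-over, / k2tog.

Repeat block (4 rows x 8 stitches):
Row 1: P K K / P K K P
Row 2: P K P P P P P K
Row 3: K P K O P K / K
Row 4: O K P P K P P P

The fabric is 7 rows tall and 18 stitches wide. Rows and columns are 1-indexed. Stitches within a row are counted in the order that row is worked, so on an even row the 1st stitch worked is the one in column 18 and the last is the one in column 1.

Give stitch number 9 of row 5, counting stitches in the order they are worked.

Stitch:
P

Derivation:
Row 5 uses chart row ((5-1) mod 4)+1 = 1. Row 5 is odd, so RS.
Chart row 1 tiled across columns 1-18: P K K / P K K P P K K / P K K P P K
Right side: take the tiled row as-is (worked left to right from column 1).
The 9th stitch worked is P.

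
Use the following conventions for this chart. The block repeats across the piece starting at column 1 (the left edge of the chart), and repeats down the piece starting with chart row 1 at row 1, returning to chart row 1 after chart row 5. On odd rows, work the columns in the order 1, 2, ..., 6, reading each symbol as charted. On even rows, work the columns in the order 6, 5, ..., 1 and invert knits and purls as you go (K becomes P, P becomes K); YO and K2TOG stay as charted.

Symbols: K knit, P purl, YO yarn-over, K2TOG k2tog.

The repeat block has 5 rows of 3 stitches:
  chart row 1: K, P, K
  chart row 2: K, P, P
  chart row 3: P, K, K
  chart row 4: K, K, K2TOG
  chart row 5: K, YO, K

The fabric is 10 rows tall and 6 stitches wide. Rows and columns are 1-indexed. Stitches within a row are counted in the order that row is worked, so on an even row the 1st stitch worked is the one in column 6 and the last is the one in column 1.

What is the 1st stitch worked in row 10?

Result:
P

Derivation:
For row 10: chart row = ((10-1) mod 5) + 1 = 5; this is a WS (even) row.
Chart row 5 tiled across columns 1-6: K YO K K YO K
Wrong side: read the tiled row from column 6 down to 1 and exchange K with P (leave YO, K2TOG).
Row 10 as worked: P YO P P YO P
The 1st stitch worked is P.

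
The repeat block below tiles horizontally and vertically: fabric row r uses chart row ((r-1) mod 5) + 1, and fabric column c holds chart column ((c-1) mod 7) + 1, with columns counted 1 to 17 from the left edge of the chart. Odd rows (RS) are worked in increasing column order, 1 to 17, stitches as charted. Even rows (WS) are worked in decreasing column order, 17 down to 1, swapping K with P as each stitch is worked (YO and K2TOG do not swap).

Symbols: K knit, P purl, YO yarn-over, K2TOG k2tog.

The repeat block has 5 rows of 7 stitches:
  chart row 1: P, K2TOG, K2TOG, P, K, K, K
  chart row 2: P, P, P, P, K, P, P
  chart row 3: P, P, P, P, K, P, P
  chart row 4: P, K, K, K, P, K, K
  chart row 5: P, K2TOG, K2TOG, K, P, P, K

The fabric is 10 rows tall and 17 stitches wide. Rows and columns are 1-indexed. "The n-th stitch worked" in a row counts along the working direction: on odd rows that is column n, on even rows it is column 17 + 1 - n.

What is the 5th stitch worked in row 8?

Stitch:
K

Derivation:
Row 8: (8-1) mod 5 = 2, so use chart row 3. Even row -> WS.
Chart row 3 tiled across columns 1-17: P P P P K P P P P P P K P P P P P
WS: work from column 17 back to column 1 (reverse the tiled row), swapping K<->P (YO and K2TOG unchanged).
Row 8 as worked: K K K K K P K K K K K K P K K K K
Counting 5 along the worked row gives K.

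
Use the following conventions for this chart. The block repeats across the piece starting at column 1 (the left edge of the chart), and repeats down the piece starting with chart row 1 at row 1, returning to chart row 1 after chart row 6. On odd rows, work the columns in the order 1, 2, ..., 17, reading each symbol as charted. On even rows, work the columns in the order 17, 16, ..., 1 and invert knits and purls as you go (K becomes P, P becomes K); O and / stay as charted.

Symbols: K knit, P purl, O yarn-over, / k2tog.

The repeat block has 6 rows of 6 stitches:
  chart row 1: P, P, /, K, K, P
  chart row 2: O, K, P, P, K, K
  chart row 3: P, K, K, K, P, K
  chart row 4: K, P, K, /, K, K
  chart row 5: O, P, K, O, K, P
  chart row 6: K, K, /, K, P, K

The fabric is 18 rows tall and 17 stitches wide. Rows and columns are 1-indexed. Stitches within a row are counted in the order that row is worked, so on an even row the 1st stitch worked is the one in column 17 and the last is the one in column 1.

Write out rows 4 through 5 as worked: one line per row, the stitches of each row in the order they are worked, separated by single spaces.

Result:
P / P K P P P / P K P P P / P K P
O P K O K P O P K O K P O P K O K

Derivation:
Row 4: chart row 4, WS - tiled (columns 1-17): K P K / K K K P K / K K K P K / K; work from column 17 back to 1 with K<->P swapped.
Row 5: chart row 5, RS - tile across columns 1-17 and work as-is.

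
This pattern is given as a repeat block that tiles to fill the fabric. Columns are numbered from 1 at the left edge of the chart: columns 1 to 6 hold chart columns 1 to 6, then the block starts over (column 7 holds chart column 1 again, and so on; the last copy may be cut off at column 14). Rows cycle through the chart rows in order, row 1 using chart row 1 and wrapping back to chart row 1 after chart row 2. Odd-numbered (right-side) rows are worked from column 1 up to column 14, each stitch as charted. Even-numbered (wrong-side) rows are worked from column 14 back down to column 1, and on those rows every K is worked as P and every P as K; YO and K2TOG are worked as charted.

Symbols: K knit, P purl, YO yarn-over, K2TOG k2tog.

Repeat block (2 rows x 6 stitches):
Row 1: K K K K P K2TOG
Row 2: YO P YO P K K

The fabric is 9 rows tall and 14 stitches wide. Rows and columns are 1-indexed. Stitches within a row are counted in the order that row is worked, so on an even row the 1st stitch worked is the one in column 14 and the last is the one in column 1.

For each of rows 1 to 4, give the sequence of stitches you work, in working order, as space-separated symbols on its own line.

Row 1: chart row 1, RS - tile across columns 1-14 and work as-is.
Row 2: chart row 2, WS - tiled (columns 1-14): YO P YO P K K YO P YO P K K YO P; work from column 14 back to 1 with K<->P swapped.
Row 3: chart row 1, RS - tile across columns 1-14 and work as-is.
Row 4: chart row 2, WS - tiled (columns 1-14): YO P YO P K K YO P YO P K K YO P; work from column 14 back to 1 with K<->P swapped.

Rows as worked:
K K K K P K2TOG K K K K P K2TOG K K
K YO P P K YO K YO P P K YO K YO
K K K K P K2TOG K K K K P K2TOG K K
K YO P P K YO K YO P P K YO K YO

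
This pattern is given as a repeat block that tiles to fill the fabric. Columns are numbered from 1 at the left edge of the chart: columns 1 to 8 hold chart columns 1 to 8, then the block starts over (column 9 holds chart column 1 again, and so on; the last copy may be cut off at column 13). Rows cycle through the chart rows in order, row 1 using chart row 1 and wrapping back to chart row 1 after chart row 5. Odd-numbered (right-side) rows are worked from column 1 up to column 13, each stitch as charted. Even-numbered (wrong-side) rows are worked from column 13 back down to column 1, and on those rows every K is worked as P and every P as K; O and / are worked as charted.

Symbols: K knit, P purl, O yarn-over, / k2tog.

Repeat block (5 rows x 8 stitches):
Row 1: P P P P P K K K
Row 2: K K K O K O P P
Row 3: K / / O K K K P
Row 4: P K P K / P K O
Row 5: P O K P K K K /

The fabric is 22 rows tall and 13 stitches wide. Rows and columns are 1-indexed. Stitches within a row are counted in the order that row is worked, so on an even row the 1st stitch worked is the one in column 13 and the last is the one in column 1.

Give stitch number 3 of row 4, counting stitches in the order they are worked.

Row 4 uses chart row ((4-1) mod 5)+1 = 4. Row 4 is even, so WS.
Chart row 4 tiled across columns 1-13: P K P K / P K O P K P K /
WS: work from column 13 back to column 1 (reverse the tiled row), swapping K<->P (O and / unchanged).
Row 4 as worked: / P K P K O P K / P K P K
Counting 3 along the worked row gives K.

Stitch:
K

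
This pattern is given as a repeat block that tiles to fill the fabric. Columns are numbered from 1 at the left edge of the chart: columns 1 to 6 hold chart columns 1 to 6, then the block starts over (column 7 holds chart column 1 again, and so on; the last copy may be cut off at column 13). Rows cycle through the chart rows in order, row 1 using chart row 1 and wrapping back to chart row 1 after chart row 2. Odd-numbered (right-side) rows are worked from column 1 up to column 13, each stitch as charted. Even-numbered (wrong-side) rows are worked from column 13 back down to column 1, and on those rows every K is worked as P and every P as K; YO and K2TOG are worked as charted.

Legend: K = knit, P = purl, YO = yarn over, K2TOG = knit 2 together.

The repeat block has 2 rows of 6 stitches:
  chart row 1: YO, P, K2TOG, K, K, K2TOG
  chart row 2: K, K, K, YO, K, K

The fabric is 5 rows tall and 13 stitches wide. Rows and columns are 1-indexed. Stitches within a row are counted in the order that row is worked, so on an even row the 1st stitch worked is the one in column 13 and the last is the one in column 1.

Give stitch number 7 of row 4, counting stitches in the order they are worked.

Stitch:
P

Derivation:
For row 4: chart row = ((4-1) mod 2) + 1 = 2; this is a WS (even) row.
Chart row 2 tiled across columns 1-13: K K K YO K K K K K YO K K K
Wrong side: read the tiled row from column 13 down to 1 and exchange K with P (leave YO, K2TOG).
Row 4 as worked: P P P YO P P P P P YO P P P
The 7th stitch worked is P.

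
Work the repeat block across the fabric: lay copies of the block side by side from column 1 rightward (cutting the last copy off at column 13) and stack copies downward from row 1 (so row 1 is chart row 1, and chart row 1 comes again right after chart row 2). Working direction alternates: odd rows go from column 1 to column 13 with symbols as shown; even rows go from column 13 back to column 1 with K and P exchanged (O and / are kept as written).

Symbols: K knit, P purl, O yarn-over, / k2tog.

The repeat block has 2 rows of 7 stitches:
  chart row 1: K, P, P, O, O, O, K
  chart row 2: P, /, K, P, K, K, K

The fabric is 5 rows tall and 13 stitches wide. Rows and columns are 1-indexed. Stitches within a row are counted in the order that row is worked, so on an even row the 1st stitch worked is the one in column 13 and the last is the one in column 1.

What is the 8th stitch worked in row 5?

Row 5 uses chart row ((5-1) mod 2)+1 = 1. Row 5 is odd, so RS.
Chart row 1 tiled across columns 1-13: K P P O O O K K P P O O O
Right side: take the tiled row as-is (worked left to right from column 1).
Stitch 8 in working order -> K

== STITCH ==
K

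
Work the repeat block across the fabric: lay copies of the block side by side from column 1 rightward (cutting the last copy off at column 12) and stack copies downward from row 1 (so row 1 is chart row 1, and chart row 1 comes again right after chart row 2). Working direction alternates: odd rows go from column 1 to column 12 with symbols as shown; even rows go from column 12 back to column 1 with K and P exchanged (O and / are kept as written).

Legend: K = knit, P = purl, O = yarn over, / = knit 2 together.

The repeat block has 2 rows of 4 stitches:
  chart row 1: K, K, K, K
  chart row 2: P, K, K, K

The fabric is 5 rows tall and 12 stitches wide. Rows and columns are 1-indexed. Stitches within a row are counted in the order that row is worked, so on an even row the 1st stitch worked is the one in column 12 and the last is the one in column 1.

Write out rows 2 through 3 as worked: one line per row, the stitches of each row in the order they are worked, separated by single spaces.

Row 2: chart row 2, WS - tiled (columns 1-12): P K K K P K K K P K K K; work from column 12 back to 1 with K<->P swapped.
Row 3: chart row 1, RS - tile across columns 1-12 and work as-is.

== ROWS AS WORKED ==
P P P K P P P K P P P K
K K K K K K K K K K K K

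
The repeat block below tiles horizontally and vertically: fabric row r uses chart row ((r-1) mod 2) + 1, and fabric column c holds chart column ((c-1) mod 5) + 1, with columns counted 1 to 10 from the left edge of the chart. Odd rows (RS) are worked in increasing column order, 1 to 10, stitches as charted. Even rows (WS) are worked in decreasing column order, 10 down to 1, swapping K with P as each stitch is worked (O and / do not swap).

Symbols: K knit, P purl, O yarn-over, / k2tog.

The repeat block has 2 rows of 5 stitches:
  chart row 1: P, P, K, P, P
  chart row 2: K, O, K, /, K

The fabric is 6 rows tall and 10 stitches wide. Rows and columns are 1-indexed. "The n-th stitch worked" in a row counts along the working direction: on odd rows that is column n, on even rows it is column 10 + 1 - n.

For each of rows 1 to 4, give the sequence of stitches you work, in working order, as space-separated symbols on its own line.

Row 1: chart row 1, RS - tile across columns 1-10 and work as-is.
Row 2: chart row 2, WS - tiled (columns 1-10): K O K / K K O K / K; work from column 10 back to 1 with K<->P swapped.
Row 3: chart row 1, RS - tile across columns 1-10 and work as-is.
Row 4: chart row 2, WS - tiled (columns 1-10): K O K / K K O K / K; work from column 10 back to 1 with K<->P swapped.

Result:
P P K P P P P K P P
P / P O P P / P O P
P P K P P P P K P P
P / P O P P / P O P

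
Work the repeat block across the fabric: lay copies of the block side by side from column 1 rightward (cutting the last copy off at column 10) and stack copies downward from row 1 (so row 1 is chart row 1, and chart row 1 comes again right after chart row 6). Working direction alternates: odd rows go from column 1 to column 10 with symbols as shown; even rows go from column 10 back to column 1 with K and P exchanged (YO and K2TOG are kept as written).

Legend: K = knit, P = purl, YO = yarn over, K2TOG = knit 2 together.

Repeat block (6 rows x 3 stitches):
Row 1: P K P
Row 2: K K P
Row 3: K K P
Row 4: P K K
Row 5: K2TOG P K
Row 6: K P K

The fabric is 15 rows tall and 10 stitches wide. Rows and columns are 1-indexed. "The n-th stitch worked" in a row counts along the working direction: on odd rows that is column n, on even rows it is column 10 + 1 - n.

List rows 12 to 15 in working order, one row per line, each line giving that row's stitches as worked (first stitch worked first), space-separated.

== ROWS AS WORKED ==
P P K P P K P P K P
P K P P K P P K P P
P K P P K P P K P P
K K P K K P K K P K

Derivation:
Row 12: chart row 6, WS - tiled (columns 1-10): K P K K P K K P K K; work from column 10 back to 1 with K<->P swapped.
Row 13: chart row 1, RS - tile across columns 1-10 and work as-is.
Row 14: chart row 2, WS - tiled (columns 1-10): K K P K K P K K P K; work from column 10 back to 1 with K<->P swapped.
Row 15: chart row 3, RS - tile across columns 1-10 and work as-is.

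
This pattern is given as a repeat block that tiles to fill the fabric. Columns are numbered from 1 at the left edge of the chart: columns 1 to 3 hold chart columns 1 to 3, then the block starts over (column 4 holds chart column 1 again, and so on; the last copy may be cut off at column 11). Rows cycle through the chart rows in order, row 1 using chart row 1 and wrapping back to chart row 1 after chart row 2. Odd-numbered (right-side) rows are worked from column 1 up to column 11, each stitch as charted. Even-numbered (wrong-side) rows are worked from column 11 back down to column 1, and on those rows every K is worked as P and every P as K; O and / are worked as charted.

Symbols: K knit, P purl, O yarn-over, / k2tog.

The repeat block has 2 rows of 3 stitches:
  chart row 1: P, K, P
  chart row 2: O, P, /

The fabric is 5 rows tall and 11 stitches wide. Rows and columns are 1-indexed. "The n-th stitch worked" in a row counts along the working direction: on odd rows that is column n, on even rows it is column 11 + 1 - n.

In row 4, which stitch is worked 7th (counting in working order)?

== STITCH ==
K

Derivation:
Row 4 uses chart row ((4-1) mod 2)+1 = 2. Row 4 is even, so WS.
Chart row 2 tiled across columns 1-11: O P / O P / O P / O P
Wrong side: read the tiled row from column 11 down to 1 and exchange K with P (leave O, /).
Row 4 as worked: K O / K O / K O / K O
Counting 7 along the worked row gives K.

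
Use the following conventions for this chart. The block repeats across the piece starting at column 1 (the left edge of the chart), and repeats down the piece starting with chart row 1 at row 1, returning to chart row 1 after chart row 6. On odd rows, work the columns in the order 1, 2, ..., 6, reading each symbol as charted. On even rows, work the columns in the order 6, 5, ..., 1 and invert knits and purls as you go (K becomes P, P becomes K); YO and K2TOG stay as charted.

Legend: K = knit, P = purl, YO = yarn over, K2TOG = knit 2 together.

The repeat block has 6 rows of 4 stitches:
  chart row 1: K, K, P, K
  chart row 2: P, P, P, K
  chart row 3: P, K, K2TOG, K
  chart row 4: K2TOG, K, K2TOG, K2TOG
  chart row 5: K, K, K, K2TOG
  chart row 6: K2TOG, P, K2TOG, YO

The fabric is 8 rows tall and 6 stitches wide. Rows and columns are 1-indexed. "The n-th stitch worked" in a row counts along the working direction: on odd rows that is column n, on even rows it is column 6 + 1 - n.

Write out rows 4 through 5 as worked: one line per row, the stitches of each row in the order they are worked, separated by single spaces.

Row 4: chart row 4, WS - tiled (columns 1-6): K2TOG K K2TOG K2TOG K2TOG K; work from column 6 back to 1 with K<->P swapped.
Row 5: chart row 5, RS - tile across columns 1-6 and work as-is.

== ROWS AS WORKED ==
P K2TOG K2TOG K2TOG P K2TOG
K K K K2TOG K K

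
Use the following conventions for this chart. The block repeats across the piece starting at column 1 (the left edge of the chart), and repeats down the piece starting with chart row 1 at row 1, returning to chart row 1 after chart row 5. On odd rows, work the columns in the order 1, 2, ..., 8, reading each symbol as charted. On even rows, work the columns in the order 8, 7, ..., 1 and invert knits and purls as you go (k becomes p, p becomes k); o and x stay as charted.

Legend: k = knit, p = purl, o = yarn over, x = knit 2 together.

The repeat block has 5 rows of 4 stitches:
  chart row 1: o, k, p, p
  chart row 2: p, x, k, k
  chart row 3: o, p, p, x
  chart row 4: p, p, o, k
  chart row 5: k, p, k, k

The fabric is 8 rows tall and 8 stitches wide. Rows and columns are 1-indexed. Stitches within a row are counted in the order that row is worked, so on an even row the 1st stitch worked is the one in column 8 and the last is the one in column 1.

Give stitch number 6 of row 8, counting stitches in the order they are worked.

Result:
k

Derivation:
Row 8: (8-1) mod 5 = 2, so use chart row 3. Even row -> WS.
Chart row 3 tiled across columns 1-8: o p p x o p p x
WS row: flip the tiled sequence (start at column 8) and apply k<->p; o and x stay.
Row 8 as worked: x k k o x k k o
Stitch 6 in working order -> k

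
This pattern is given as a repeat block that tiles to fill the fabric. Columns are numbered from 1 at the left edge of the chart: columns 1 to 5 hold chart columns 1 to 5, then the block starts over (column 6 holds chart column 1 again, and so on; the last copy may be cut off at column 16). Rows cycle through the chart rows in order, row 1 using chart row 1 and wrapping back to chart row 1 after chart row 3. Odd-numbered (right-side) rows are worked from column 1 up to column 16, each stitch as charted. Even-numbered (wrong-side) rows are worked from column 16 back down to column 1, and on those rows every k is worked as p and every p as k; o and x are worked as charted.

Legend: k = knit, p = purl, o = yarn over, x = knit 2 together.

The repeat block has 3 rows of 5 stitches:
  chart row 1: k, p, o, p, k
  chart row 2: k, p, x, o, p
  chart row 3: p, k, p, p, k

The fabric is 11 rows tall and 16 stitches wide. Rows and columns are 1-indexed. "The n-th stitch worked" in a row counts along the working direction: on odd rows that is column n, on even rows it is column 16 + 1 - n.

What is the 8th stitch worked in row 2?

For row 2: chart row = ((2-1) mod 3) + 1 = 2; this is a WS (even) row.
Chart row 2 tiled across columns 1-16: k p x o p k p x o p k p x o p k
WS row: flip the tiled sequence (start at column 16) and apply k<->p; o and x stay.
Row 2 as worked: p k o x k p k o x k p k o x k p
Counting 8 along the worked row gives o.

== STITCH ==
o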